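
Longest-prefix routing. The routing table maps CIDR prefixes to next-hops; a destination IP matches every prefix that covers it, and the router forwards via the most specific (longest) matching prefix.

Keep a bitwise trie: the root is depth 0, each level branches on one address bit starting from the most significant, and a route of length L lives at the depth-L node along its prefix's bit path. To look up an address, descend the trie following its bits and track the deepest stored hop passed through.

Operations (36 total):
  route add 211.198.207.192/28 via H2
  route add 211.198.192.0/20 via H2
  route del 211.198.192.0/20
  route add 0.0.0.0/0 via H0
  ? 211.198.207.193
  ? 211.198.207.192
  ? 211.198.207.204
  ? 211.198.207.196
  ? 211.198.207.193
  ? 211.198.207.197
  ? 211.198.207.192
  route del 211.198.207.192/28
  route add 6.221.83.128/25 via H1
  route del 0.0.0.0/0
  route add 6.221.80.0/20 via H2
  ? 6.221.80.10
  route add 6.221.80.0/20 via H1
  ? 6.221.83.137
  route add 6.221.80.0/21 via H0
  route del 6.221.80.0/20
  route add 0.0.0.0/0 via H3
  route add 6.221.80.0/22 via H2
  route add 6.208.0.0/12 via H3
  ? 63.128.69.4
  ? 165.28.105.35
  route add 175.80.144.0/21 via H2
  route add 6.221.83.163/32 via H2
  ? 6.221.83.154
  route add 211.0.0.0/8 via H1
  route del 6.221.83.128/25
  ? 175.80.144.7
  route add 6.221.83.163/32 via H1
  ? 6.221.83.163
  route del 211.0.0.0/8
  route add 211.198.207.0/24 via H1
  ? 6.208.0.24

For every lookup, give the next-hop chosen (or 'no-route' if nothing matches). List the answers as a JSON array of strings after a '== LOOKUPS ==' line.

Process each operation:
  + 211.198.207.192/28 (H2) depth=28
  + 211.198.192.0/20 (H2) depth=20
  del 211.198.192.0/20 (clear depth 20)
  + 0.0.0.0/0 (H0) depth=0
  Q 211.198.207.193: descend 1101001111000110110011111100 ; hops seen [H0,H2] ; pick H2
  Q 211.198.207.192: descend 1101001111000110110011111100 ; hops seen [H0,H2] ; pick H2
  Q 211.198.207.204: descend 1101001111000110110011111100 ; hops seen [H0,H2] ; pick H2
  Q 211.198.207.196: descend 1101001111000110110011111100 ; hops seen [H0,H2] ; pick H2
  Q 211.198.207.193: descend 1101001111000110110011111100 ; hops seen [H0,H2] ; pick H2
  Q 211.198.207.197: descend 1101001111000110110011111100 ; hops seen [H0,H2] ; pick H2
  Q 211.198.207.192: descend 1101001111000110110011111100 ; hops seen [H0,H2] ; pick H2
  del 211.198.207.192/28 (clear depth 28)
  + 6.221.83.128/25 (H1) depth=25
  del 0.0.0.0/0 (clear depth 0)
  + 6.221.80.0/20 (H2) depth=20
  Q 6.221.80.10: descend 0000011011011101010100 ; hops seen [H2] ; pick H2
  + 6.221.80.0/20 (H1) depth=20
  Q 6.221.83.137: descend 0000011011011101010100111 ; hops seen [H1,H1] ; pick H1
  + 6.221.80.0/21 (H0) depth=21
  del 6.221.80.0/20 (clear depth 20)
  + 0.0.0.0/0 (H3) depth=0
  + 6.221.80.0/22 (H2) depth=22
  + 6.208.0.0/12 (H3) depth=12
  Q 63.128.69.4: descend 00 ; hops seen [H3] ; pick H3
  Q 165.28.105.35: descend 1 ; hops seen [H3] ; pick H3
  + 175.80.144.0/21 (H2) depth=21
  + 6.221.83.163/32 (H2) depth=32
  Q 6.221.83.154: descend 00000110110111010101001110 ; hops seen [H3,H3,H0,H2,H1] ; pick H1
  + 211.0.0.0/8 (H1) depth=8
  del 6.221.83.128/25 (clear depth 25)
  Q 175.80.144.7: descend 101011110101000010010 ; hops seen [H3,H2] ; pick H2
  + 6.221.83.163/32 (H1) depth=32
  Q 6.221.83.163: descend 00000110110111010101001110100011 ; hops seen [H3,H3,H0,H2,H1] ; pick H1
  del 211.0.0.0/8 (clear depth 8)
  + 211.198.207.0/24 (H1) depth=24
  Q 6.208.0.24: descend 000001101101 ; hops seen [H3,H3] ; pick H3

== LOOKUPS ==
["H2","H2","H2","H2","H2","H2","H2","H2","H1","H3","H3","H1","H2","H1","H3"]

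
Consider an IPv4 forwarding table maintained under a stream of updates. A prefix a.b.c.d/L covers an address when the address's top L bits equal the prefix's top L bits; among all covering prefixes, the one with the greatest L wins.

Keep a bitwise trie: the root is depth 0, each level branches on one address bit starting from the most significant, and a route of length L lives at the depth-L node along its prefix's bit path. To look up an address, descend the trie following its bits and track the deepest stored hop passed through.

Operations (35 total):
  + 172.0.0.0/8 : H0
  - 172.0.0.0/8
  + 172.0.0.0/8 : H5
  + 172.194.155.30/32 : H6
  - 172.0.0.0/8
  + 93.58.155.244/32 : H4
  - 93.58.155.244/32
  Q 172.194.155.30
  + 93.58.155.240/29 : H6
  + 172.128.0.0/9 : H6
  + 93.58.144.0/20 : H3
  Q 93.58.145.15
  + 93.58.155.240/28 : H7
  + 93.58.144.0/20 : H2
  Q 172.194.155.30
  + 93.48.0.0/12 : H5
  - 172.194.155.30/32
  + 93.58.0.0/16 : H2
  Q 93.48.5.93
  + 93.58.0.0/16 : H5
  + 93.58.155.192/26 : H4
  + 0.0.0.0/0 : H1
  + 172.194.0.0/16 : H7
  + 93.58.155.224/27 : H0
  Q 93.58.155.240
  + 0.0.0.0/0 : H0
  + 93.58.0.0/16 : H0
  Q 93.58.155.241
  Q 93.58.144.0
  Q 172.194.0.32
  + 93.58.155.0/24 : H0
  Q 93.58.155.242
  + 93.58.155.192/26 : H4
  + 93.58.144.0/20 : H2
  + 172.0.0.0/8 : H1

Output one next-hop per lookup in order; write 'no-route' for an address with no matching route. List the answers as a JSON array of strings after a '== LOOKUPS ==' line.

Apply in order:
  add 172.0.0.0/8 -> H0 at depth 8
  del 172.0.0.0/8 (clear depth 8)
  add 172.0.0.0/8 -> H5 at depth 8
  add 172.194.155.30/32 -> H6 at depth 32
  del 172.0.0.0/8 (clear depth 8)
  add 93.58.155.244/32 -> H4 at depth 32
  del 93.58.155.244/32 (clear depth 32)
  lookup 172.194.155.30: bits 10101100110000101001101100011110 walk d0:-→d1:-→d2:-→d3:-→d4:-→d5:-→d6:-→d7:-→d8:-→d9:-→d10:-→d11:-→d12:-→d13:-→d14:-→d15:-→d16:-→d17:-→d18:-→d19:-→d20:-→d21:-→d22:-→d23:-→d24:-→d25:-→d26:-→d27:-→d28:-→d29:-→d30:-→d31:-→d32:H6 -> H6
  add 93.58.155.240/29 -> H6 at depth 29
  add 172.128.0.0/9 -> H6 at depth 9
  add 93.58.144.0/20 -> H3 at depth 20
  lookup 93.58.145.15: bits 01011101001110101001 walk d0:-→d1:-→d2:-→d3:-→d4:-→d5:-→d6:-→d7:-→d8:-→d9:-→d10:-→d11:-→d12:-→d13:-→d14:-→d15:-→d16:-→d17:-→d18:-→d19:-→d20:H3 -> H3
  add 93.58.155.240/28 -> H7 at depth 28
  add 93.58.144.0/20 -> H2 at depth 20
  lookup 172.194.155.30: bits 10101100110000101001101100011110 walk d0:-→d1:-→d2:-→d3:-→d4:-→d5:-→d6:-→d7:-→d8:-→d9:H6→d10:-→d11:-→d12:-→d13:-→d14:-→d15:-→d16:-→d17:-→d18:-→d19:-→d20:-→d21:-→d22:-→d23:-→d24:-→d25:-→d26:-→d27:-→d28:-→d29:-→d30:-→d31:-→d32:H6 -> H6
  add 93.48.0.0/12 -> H5 at depth 12
  del 172.194.155.30/32 (clear depth 32)
  add 93.58.0.0/16 -> H2 at depth 16
  lookup 93.48.5.93: bits 010111010011 walk d0:-→d1:-→d2:-→d3:-→d4:-→d5:-→d6:-→d7:-→d8:-→d9:-→d10:-→d11:-→d12:H5 -> H5
  add 93.58.0.0/16 -> H5 at depth 16
  add 93.58.155.192/26 -> H4 at depth 26
  add 0.0.0.0/0 -> H1 at depth 0
  add 172.194.0.0/16 -> H7 at depth 16
  add 93.58.155.224/27 -> H0 at depth 27
  lookup 93.58.155.240: bits 01011101001110101001101111110 walk d0:H1→d1:-→d2:-→d3:-→d4:-→d5:-→d6:-→d7:-→d8:-→d9:-→d10:-→d11:-→d12:H5→d13:-→d14:-→d15:-→d16:H5→d17:-→d18:-→d19:-→d20:H2→d21:-→d22:-→d23:-→d24:-→d25:-→d26:H4→d27:H0→d28:H7→d29:H6 -> H6
  add 0.0.0.0/0 -> H0 at depth 0
  add 93.58.0.0/16 -> H0 at depth 16
  lookup 93.58.155.241: bits 01011101001110101001101111110 walk d0:H0→d1:-→d2:-→d3:-→d4:-→d5:-→d6:-→d7:-→d8:-→d9:-→d10:-→d11:-→d12:H5→d13:-→d14:-→d15:-→d16:H0→d17:-→d18:-→d19:-→d20:H2→d21:-→d22:-→d23:-→d24:-→d25:-→d26:H4→d27:H0→d28:H7→d29:H6 -> H6
  lookup 93.58.144.0: bits 01011101001110101001 walk d0:H0→d1:-→d2:-→d3:-→d4:-→d5:-→d6:-→d7:-→d8:-→d9:-→d10:-→d11:-→d12:H5→d13:-→d14:-→d15:-→d16:H0→d17:-→d18:-→d19:-→d20:H2 -> H2
  lookup 172.194.0.32: bits 1010110011000010 walk d0:H0→d1:-→d2:-→d3:-→d4:-→d5:-→d6:-→d7:-→d8:-→d9:H6→d10:-→d11:-→d12:-→d13:-→d14:-→d15:-→d16:H7 -> H7
  add 93.58.155.0/24 -> H0 at depth 24
  lookup 93.58.155.242: bits 01011101001110101001101111110 walk d0:H0→d1:-→d2:-→d3:-→d4:-→d5:-→d6:-→d7:-→d8:-→d9:-→d10:-→d11:-→d12:H5→d13:-→d14:-→d15:-→d16:H0→d17:-→d18:-→d19:-→d20:H2→d21:-→d22:-→d23:-→d24:H0→d25:-→d26:H4→d27:H0→d28:H7→d29:H6 -> H6
  add 93.58.155.192/26 -> H4 at depth 26
  add 93.58.144.0/20 -> H2 at depth 20
  add 172.0.0.0/8 -> H1 at depth 8

== LOOKUPS ==
["H6","H3","H6","H5","H6","H6","H2","H7","H6"]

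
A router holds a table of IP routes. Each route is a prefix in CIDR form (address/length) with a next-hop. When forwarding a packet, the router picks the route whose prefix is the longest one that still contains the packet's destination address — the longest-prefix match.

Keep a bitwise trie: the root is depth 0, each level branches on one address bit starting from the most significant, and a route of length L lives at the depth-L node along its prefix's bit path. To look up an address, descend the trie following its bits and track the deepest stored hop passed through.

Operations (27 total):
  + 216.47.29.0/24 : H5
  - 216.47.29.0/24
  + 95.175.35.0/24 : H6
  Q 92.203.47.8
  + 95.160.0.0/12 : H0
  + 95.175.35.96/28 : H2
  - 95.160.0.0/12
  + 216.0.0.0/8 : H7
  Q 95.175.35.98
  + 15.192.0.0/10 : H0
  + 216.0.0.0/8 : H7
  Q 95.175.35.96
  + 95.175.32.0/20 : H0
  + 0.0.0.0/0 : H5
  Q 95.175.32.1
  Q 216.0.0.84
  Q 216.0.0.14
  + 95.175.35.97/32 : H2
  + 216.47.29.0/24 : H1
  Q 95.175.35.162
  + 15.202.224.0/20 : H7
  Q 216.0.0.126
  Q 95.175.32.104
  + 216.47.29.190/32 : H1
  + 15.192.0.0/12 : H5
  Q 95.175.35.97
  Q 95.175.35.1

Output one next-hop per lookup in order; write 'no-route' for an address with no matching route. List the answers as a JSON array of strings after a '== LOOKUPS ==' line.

Process each operation:
  + 216.47.29.0/24 (H5) depth=24
  - 216.47.29.0/24 clear@24
  + 95.175.35.0/24 (H6) depth=24
  ? 92.203.47.8  path d0:-→d1:-→d2:-→d3:-→d4:-→d5:-→d6:-  best=no-route
  + 95.160.0.0/12 (H0) depth=12
  + 95.175.35.96/28 (H2) depth=28
  - 95.160.0.0/12 clear@12
  + 216.0.0.0/8 (H7) depth=8
  ? 95.175.35.98  path d0:-→d1:-→d2:-→d3:-→d4:-→d5:-→d6:-→d7:-→d8:-→d9:-→d10:-→d11:-→d12:-→d13:-→d14:-→d15:-→d16:-→d17:-→d18:-→d19:-→d20:-→d21:-→d22:-→d23:-→d24:H6→d25:-→d26:-→d27:-→d28:H2  best=H2
  + 15.192.0.0/10 (H0) depth=10
  + 216.0.0.0/8 (H7) depth=8
  ? 95.175.35.96  path d0:-→d1:-→d2:-→d3:-→d4:-→d5:-→d6:-→d7:-→d8:-→d9:-→d10:-→d11:-→d12:-→d13:-→d14:-→d15:-→d16:-→d17:-→d18:-→d19:-→d20:-→d21:-→d22:-→d23:-→d24:H6→d25:-→d26:-→d27:-→d28:H2  best=H2
  + 95.175.32.0/20 (H0) depth=20
  + 0.0.0.0/0 (H5) depth=0
  ? 95.175.32.1  path d0:H5→d1:-→d2:-→d3:-→d4:-→d5:-→d6:-→d7:-→d8:-→d9:-→d10:-→d11:-→d12:-→d13:-→d14:-→d15:-→d16:-→d17:-→d18:-→d19:-→d20:H0→d21:-→d22:-  best=H0
  ? 216.0.0.84  path d0:H5→d1:-→d2:-→d3:-→d4:-→d5:-→d6:-→d7:-→d8:H7→d9:-→d10:-  best=H7
  ? 216.0.0.14  path d0:H5→d1:-→d2:-→d3:-→d4:-→d5:-→d6:-→d7:-→d8:H7→d9:-→d10:-  best=H7
  + 95.175.35.97/32 (H2) depth=32
  + 216.47.29.0/24 (H1) depth=24
  ? 95.175.35.162  path d0:H5→d1:-→d2:-→d3:-→d4:-→d5:-→d6:-→d7:-→d8:-→d9:-→d10:-→d11:-→d12:-→d13:-→d14:-→d15:-→d16:-→d17:-→d18:-→d19:-→d20:H0→d21:-→d22:-→d23:-→d24:H6  best=H6
  + 15.202.224.0/20 (H7) depth=20
  ? 216.0.0.126  path d0:H5→d1:-→d2:-→d3:-→d4:-→d5:-→d6:-→d7:-→d8:H7→d9:-→d10:-  best=H7
  ? 95.175.32.104  path d0:H5→d1:-→d2:-→d3:-→d4:-→d5:-→d6:-→d7:-→d8:-→d9:-→d10:-→d11:-→d12:-→d13:-→d14:-→d15:-→d16:-→d17:-→d18:-→d19:-→d20:H0→d21:-→d22:-  best=H0
  + 216.47.29.190/32 (H1) depth=32
  + 15.192.0.0/12 (H5) depth=12
  ? 95.175.35.97  path d0:H5→d1:-→d2:-→d3:-→d4:-→d5:-→d6:-→d7:-→d8:-→d9:-→d10:-→d11:-→d12:-→d13:-→d14:-→d15:-→d16:-→d17:-→d18:-→d19:-→d20:H0→d21:-→d22:-→d23:-→d24:H6→d25:-→d26:-→d27:-→d28:H2→d29:-→d30:-→d31:-→d32:H2  best=H2
  ? 95.175.35.1  path d0:H5→d1:-→d2:-→d3:-→d4:-→d5:-→d6:-→d7:-→d8:-→d9:-→d10:-→d11:-→d12:-→d13:-→d14:-→d15:-→d16:-→d17:-→d18:-→d19:-→d20:H0→d21:-→d22:-→d23:-→d24:H6→d25:-  best=H6

== LOOKUPS ==
["no-route","H2","H2","H0","H7","H7","H6","H7","H0","H2","H6"]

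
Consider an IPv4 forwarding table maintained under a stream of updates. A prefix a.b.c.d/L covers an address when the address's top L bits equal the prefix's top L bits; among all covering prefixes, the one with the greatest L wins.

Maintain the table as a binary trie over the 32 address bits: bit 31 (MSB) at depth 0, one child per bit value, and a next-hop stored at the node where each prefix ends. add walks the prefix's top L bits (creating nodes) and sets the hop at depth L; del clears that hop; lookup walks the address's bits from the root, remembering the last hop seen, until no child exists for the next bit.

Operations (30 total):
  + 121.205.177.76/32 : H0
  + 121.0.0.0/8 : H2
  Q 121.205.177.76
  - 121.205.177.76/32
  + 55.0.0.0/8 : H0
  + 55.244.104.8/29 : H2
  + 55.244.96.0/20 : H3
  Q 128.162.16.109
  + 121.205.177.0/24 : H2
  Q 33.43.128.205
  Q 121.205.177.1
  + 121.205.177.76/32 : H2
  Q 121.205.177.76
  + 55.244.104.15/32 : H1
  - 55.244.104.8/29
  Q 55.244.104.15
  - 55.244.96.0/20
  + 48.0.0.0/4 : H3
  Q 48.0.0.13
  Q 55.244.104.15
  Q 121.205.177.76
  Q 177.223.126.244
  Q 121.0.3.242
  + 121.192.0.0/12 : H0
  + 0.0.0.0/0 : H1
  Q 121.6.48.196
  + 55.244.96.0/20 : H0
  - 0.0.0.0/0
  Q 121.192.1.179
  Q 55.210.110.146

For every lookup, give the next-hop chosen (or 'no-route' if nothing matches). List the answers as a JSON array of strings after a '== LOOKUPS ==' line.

Apply in order:
  + 121.205.177.76/32 (H0) depth=32
  + 121.0.0.0/8 (H2) depth=8
  Q 121.205.177.76: descend 01111001110011011011000101001100 ; hops seen [H2,H0] ; pick H0
  - 121.205.177.76/32 clear@32
  + 55.0.0.0/8 (H0) depth=8
  + 55.244.104.8/29 (H2) depth=29
  + 55.244.96.0/20 (H3) depth=20
  Q 128.162.16.109: descend ε ; hops seen [∅] ; pick no-route
  + 121.205.177.0/24 (H2) depth=24
  Q 33.43.128.205: descend 001 ; hops seen [∅] ; pick no-route
  Q 121.205.177.1: descend 0111100111001101101100010 ; hops seen [H2,H2] ; pick H2
  + 121.205.177.76/32 (H2) depth=32
  Q 121.205.177.76: descend 01111001110011011011000101001100 ; hops seen [H2,H2,H2] ; pick H2
  + 55.244.104.15/32 (H1) depth=32
  - 55.244.104.8/29 clear@29
  Q 55.244.104.15: descend 00110111111101000110100000001111 ; hops seen [H0,H3,H1] ; pick H1
  - 55.244.96.0/20 clear@20
  + 48.0.0.0/4 (H3) depth=4
  Q 48.0.0.13: descend 00110 ; hops seen [H3] ; pick H3
  Q 55.244.104.15: descend 00110111111101000110100000001111 ; hops seen [H3,H0,H1] ; pick H1
  Q 121.205.177.76: descend 01111001110011011011000101001100 ; hops seen [H2,H2,H2] ; pick H2
  Q 177.223.126.244: descend ε ; hops seen [∅] ; pick no-route
  Q 121.0.3.242: descend 01111001 ; hops seen [H2] ; pick H2
  + 121.192.0.0/12 (H0) depth=12
  + 0.0.0.0/0 (H1) depth=0
  Q 121.6.48.196: descend 01111001 ; hops seen [H1,H2] ; pick H2
  + 55.244.96.0/20 (H0) depth=20
  - 0.0.0.0/0 clear@0
  Q 121.192.1.179: descend 011110011100 ; hops seen [H2,H0] ; pick H0
  Q 55.210.110.146: descend 0011011111 ; hops seen [H3,H0] ; pick H0

== LOOKUPS ==
["H0","no-route","no-route","H2","H2","H1","H3","H1","H2","no-route","H2","H2","H0","H0"]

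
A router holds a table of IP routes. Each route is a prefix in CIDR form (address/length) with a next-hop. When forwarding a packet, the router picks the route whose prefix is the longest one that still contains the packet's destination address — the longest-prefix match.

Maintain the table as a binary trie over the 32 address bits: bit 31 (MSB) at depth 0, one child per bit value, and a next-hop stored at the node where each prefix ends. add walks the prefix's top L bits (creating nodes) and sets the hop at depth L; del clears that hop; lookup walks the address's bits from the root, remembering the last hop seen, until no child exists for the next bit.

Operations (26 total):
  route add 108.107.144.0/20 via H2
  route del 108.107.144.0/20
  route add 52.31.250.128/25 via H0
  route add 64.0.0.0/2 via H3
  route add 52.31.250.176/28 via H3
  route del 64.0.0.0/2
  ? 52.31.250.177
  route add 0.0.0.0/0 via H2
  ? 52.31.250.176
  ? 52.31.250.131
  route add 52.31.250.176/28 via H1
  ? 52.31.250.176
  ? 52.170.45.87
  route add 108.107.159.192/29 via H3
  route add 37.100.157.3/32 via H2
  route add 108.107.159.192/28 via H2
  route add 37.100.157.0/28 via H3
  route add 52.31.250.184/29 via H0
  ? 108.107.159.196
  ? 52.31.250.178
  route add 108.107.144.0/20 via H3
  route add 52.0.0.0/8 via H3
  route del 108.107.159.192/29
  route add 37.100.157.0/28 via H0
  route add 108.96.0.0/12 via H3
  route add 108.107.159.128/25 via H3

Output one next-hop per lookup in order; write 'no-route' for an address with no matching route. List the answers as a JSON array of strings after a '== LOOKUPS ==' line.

Apply in order:
  + 108.107.144.0/20 (H2) depth=20
  del 108.107.144.0/20 (clear depth 20)
  + 52.31.250.128/25 (H0) depth=25
  + 64.0.0.0/2 (H3) depth=2
  + 52.31.250.176/28 (H3) depth=28
  del 64.0.0.0/2 (clear depth 2)
  ? 52.31.250.177  path d0:-→d1:-→d2:-→d3:-→d4:-→d5:-→d6:-→d7:-→d8:-→d9:-→d10:-→d11:-→d12:-→d13:-→d14:-→d15:-→d16:-→d17:-→d18:-→d19:-→d20:-→d21:-→d22:-→d23:-→d24:-→d25:H0→d26:-→d27:-→d28:H3  best=H3
  + 0.0.0.0/0 (H2) depth=0
  ? 52.31.250.176  path d0:H2→d1:-→d2:-→d3:-→d4:-→d5:-→d6:-→d7:-→d8:-→d9:-→d10:-→d11:-→d12:-→d13:-→d14:-→d15:-→d16:-→d17:-→d18:-→d19:-→d20:-→d21:-→d22:-→d23:-→d24:-→d25:H0→d26:-→d27:-→d28:H3  best=H3
  ? 52.31.250.131  path d0:H2→d1:-→d2:-→d3:-→d4:-→d5:-→d6:-→d7:-→d8:-→d9:-→d10:-→d11:-→d12:-→d13:-→d14:-→d15:-→d16:-→d17:-→d18:-→d19:-→d20:-→d21:-→d22:-→d23:-→d24:-→d25:H0→d26:-  best=H0
  + 52.31.250.176/28 (H1) depth=28
  ? 52.31.250.176  path d0:H2→d1:-→d2:-→d3:-→d4:-→d5:-→d6:-→d7:-→d8:-→d9:-→d10:-→d11:-→d12:-→d13:-→d14:-→d15:-→d16:-→d17:-→d18:-→d19:-→d20:-→d21:-→d22:-→d23:-→d24:-→d25:H0→d26:-→d27:-→d28:H1  best=H1
  ? 52.170.45.87  path d0:H2→d1:-→d2:-→d3:-→d4:-→d5:-→d6:-→d7:-→d8:-  best=H2
  + 108.107.159.192/29 (H3) depth=29
  + 37.100.157.3/32 (H2) depth=32
  + 108.107.159.192/28 (H2) depth=28
  + 37.100.157.0/28 (H3) depth=28
  + 52.31.250.184/29 (H0) depth=29
  ? 108.107.159.196  path d0:H2→d1:-→d2:-→d3:-→d4:-→d5:-→d6:-→d7:-→d8:-→d9:-→d10:-→d11:-→d12:-→d13:-→d14:-→d15:-→d16:-→d17:-→d18:-→d19:-→d20:-→d21:-→d22:-→d23:-→d24:-→d25:-→d26:-→d27:-→d28:H2→d29:H3  best=H3
  ? 52.31.250.178  path d0:H2→d1:-→d2:-→d3:-→d4:-→d5:-→d6:-→d7:-→d8:-→d9:-→d10:-→d11:-→d12:-→d13:-→d14:-→d15:-→d16:-→d17:-→d18:-→d19:-→d20:-→d21:-→d22:-→d23:-→d24:-→d25:H0→d26:-→d27:-→d28:H1  best=H1
  + 108.107.144.0/20 (H3) depth=20
  + 52.0.0.0/8 (H3) depth=8
  del 108.107.159.192/29 (clear depth 29)
  + 37.100.157.0/28 (H0) depth=28
  + 108.96.0.0/12 (H3) depth=12
  + 108.107.159.128/25 (H3) depth=25

== LOOKUPS ==
["H3","H3","H0","H1","H2","H3","H1"]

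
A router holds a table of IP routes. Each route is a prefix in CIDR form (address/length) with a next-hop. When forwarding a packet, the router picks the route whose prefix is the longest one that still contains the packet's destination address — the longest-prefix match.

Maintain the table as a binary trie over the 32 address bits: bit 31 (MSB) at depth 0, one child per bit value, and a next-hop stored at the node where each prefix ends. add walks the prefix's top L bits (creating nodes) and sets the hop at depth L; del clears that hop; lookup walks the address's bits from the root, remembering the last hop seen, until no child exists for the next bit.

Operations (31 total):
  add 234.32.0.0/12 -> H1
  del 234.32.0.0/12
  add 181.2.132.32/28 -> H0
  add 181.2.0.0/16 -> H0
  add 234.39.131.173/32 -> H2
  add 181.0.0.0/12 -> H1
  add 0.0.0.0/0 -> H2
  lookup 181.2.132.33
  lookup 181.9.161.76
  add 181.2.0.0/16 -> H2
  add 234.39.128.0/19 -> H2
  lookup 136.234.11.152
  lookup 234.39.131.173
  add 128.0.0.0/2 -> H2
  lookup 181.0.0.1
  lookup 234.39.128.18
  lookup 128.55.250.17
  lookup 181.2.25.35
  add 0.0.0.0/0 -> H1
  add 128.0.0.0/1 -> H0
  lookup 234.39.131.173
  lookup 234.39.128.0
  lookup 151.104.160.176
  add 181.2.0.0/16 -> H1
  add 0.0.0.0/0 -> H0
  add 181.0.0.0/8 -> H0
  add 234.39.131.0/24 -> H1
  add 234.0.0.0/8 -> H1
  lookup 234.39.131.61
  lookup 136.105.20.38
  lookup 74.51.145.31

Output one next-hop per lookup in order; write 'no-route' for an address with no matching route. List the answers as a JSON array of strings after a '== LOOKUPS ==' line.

Trace:
  + 234.32.0.0/12 (H1) depth=12
  - 234.32.0.0/12 clear@12
  + 181.2.132.32/28 (H0) depth=28
  + 181.2.0.0/16 (H0) depth=16
  + 234.39.131.173/32 (H2) depth=32
  + 181.0.0.0/12 (H1) depth=12
  + 0.0.0.0/0 (H2) depth=0
  ? 181.2.132.33  path d0:H2→d1:-→d2:-→d3:-→d4:-→d5:-→d6:-→d7:-→d8:-→d9:-→d10:-→d11:-→d12:H1→d13:-→d14:-→d15:-→d16:H0→d17:-→d18:-→d19:-→d20:-→d21:-→d22:-→d23:-→d24:-→d25:-→d26:-→d27:-→d28:H0  best=H0
  ? 181.9.161.76  path d0:H2→d1:-→d2:-→d3:-→d4:-→d5:-→d6:-→d7:-→d8:-→d9:-→d10:-→d11:-→d12:H1  best=H1
  + 181.2.0.0/16 (H2) depth=16
  + 234.39.128.0/19 (H2) depth=19
  ? 136.234.11.152  path d0:H2→d1:-→d2:-  best=H2
  ? 234.39.131.173  path d0:H2→d1:-→d2:-→d3:-→d4:-→d5:-→d6:-→d7:-→d8:-→d9:-→d10:-→d11:-→d12:-→d13:-→d14:-→d15:-→d16:-→d17:-→d18:-→d19:H2→d20:-→d21:-→d22:-→d23:-→d24:-→d25:-→d26:-→d27:-→d28:-→d29:-→d30:-→d31:-→d32:H2  best=H2
  + 128.0.0.0/2 (H2) depth=2
  ? 181.0.0.1  path d0:H2→d1:-→d2:H2→d3:-→d4:-→d5:-→d6:-→d7:-→d8:-→d9:-→d10:-→d11:-→d12:H1→d13:-→d14:-  best=H1
  ? 234.39.128.18  path d0:H2→d1:-→d2:-→d3:-→d4:-→d5:-→d6:-→d7:-→d8:-→d9:-→d10:-→d11:-→d12:-→d13:-→d14:-→d15:-→d16:-→d17:-→d18:-→d19:H2→d20:-→d21:-→d22:-  best=H2
  ? 128.55.250.17  path d0:H2→d1:-→d2:H2  best=H2
  ? 181.2.25.35  path d0:H2→d1:-→d2:H2→d3:-→d4:-→d5:-→d6:-→d7:-→d8:-→d9:-→d10:-→d11:-→d12:H1→d13:-→d14:-→d15:-→d16:H2  best=H2
  + 0.0.0.0/0 (H1) depth=0
  + 128.0.0.0/1 (H0) depth=1
  ? 234.39.131.173  path d0:H1→d1:H0→d2:-→d3:-→d4:-→d5:-→d6:-→d7:-→d8:-→d9:-→d10:-→d11:-→d12:-→d13:-→d14:-→d15:-→d16:-→d17:-→d18:-→d19:H2→d20:-→d21:-→d22:-→d23:-→d24:-→d25:-→d26:-→d27:-→d28:-→d29:-→d30:-→d31:-→d32:H2  best=H2
  ? 234.39.128.0  path d0:H1→d1:H0→d2:-→d3:-→d4:-→d5:-→d6:-→d7:-→d8:-→d9:-→d10:-→d11:-→d12:-→d13:-→d14:-→d15:-→d16:-→d17:-→d18:-→d19:H2→d20:-→d21:-→d22:-  best=H2
  ? 151.104.160.176  path d0:H1→d1:H0→d2:H2  best=H2
  + 181.2.0.0/16 (H1) depth=16
  + 0.0.0.0/0 (H0) depth=0
  + 181.0.0.0/8 (H0) depth=8
  + 234.39.131.0/24 (H1) depth=24
  + 234.0.0.0/8 (H1) depth=8
  ? 234.39.131.61  path d0:H0→d1:H0→d2:-→d3:-→d4:-→d5:-→d6:-→d7:-→d8:H1→d9:-→d10:-→d11:-→d12:-→d13:-→d14:-→d15:-→d16:-→d17:-→d18:-→d19:H2→d20:-→d21:-→d22:-→d23:-→d24:H1  best=H1
  ? 136.105.20.38  path d0:H0→d1:H0→d2:H2  best=H2
  ? 74.51.145.31  path d0:H0  best=H0

== LOOKUPS ==
["H0","H1","H2","H2","H1","H2","H2","H2","H2","H2","H2","H1","H2","H0"]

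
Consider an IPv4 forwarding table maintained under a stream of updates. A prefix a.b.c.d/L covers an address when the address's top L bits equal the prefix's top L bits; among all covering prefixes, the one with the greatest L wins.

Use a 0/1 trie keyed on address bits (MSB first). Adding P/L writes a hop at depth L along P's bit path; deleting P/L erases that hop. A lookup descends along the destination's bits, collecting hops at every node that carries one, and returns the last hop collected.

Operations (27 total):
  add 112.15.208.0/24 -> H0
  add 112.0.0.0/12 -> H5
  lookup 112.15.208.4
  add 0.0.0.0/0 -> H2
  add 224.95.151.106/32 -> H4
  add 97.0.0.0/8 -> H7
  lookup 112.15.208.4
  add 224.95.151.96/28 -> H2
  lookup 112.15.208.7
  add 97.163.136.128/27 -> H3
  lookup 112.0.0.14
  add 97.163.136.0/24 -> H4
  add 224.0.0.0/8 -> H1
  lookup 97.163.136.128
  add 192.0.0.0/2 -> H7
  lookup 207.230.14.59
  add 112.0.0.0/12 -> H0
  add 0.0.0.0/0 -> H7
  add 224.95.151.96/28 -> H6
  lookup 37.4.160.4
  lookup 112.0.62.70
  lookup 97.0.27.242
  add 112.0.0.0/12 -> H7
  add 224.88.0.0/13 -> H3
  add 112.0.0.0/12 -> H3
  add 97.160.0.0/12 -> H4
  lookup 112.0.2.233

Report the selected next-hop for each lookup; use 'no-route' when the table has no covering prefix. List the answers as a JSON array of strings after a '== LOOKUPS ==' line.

Process each operation:
  + 112.15.208.0/24 (H0) depth=24
  + 112.0.0.0/12 (H5) depth=12
  lookup 112.15.208.4: bits 011100000000111111010000 walk d0:-→d1:-→d2:-→d3:-→d4:-→d5:-→d6:-→d7:-→d8:-→d9:-→d10:-→d11:-→d12:H5→d13:-→d14:-→d15:-→d16:-→d17:-→d18:-→d19:-→d20:-→d21:-→d22:-→d23:-→d24:H0 -> H0
  + 0.0.0.0/0 (H2) depth=0
  + 224.95.151.106/32 (H4) depth=32
  + 97.0.0.0/8 (H7) depth=8
  lookup 112.15.208.4: bits 011100000000111111010000 walk d0:H2→d1:-→d2:-→d3:-→d4:-→d5:-→d6:-→d7:-→d8:-→d9:-→d10:-→d11:-→d12:H5→d13:-→d14:-→d15:-→d16:-→d17:-→d18:-→d19:-→d20:-→d21:-→d22:-→d23:-→d24:H0 -> H0
  + 224.95.151.96/28 (H2) depth=28
  lookup 112.15.208.7: bits 011100000000111111010000 walk d0:H2→d1:-→d2:-→d3:-→d4:-→d5:-→d6:-→d7:-→d8:-→d9:-→d10:-→d11:-→d12:H5→d13:-→d14:-→d15:-→d16:-→d17:-→d18:-→d19:-→d20:-→d21:-→d22:-→d23:-→d24:H0 -> H0
  + 97.163.136.128/27 (H3) depth=27
  lookup 112.0.0.14: bits 011100000000 walk d0:H2→d1:-→d2:-→d3:-→d4:-→d5:-→d6:-→d7:-→d8:-→d9:-→d10:-→d11:-→d12:H5 -> H5
  + 97.163.136.0/24 (H4) depth=24
  + 224.0.0.0/8 (H1) depth=8
  lookup 97.163.136.128: bits 011000011010001110001000100 walk d0:H2→d1:-→d2:-→d3:-→d4:-→d5:-→d6:-→d7:-→d8:H7→d9:-→d10:-→d11:-→d12:-→d13:-→d14:-→d15:-→d16:-→d17:-→d18:-→d19:-→d20:-→d21:-→d22:-→d23:-→d24:H4→d25:-→d26:-→d27:H3 -> H3
  + 192.0.0.0/2 (H7) depth=2
  lookup 207.230.14.59: bits 11 walk d0:H2→d1:-→d2:H7 -> H7
  + 112.0.0.0/12 (H0) depth=12
  + 0.0.0.0/0 (H7) depth=0
  + 224.95.151.96/28 (H6) depth=28
  lookup 37.4.160.4: bits 0 walk d0:H7→d1:- -> H7
  lookup 112.0.62.70: bits 011100000000 walk d0:H7→d1:-→d2:-→d3:-→d4:-→d5:-→d6:-→d7:-→d8:-→d9:-→d10:-→d11:-→d12:H0 -> H0
  lookup 97.0.27.242: bits 01100001 walk d0:H7→d1:-→d2:-→d3:-→d4:-→d5:-→d6:-→d7:-→d8:H7 -> H7
  + 112.0.0.0/12 (H7) depth=12
  + 224.88.0.0/13 (H3) depth=13
  + 112.0.0.0/12 (H3) depth=12
  + 97.160.0.0/12 (H4) depth=12
  lookup 112.0.2.233: bits 011100000000 walk d0:H7→d1:-→d2:-→d3:-→d4:-→d5:-→d6:-→d7:-→d8:-→d9:-→d10:-→d11:-→d12:H3 -> H3

== LOOKUPS ==
["H0","H0","H0","H5","H3","H7","H7","H0","H7","H3"]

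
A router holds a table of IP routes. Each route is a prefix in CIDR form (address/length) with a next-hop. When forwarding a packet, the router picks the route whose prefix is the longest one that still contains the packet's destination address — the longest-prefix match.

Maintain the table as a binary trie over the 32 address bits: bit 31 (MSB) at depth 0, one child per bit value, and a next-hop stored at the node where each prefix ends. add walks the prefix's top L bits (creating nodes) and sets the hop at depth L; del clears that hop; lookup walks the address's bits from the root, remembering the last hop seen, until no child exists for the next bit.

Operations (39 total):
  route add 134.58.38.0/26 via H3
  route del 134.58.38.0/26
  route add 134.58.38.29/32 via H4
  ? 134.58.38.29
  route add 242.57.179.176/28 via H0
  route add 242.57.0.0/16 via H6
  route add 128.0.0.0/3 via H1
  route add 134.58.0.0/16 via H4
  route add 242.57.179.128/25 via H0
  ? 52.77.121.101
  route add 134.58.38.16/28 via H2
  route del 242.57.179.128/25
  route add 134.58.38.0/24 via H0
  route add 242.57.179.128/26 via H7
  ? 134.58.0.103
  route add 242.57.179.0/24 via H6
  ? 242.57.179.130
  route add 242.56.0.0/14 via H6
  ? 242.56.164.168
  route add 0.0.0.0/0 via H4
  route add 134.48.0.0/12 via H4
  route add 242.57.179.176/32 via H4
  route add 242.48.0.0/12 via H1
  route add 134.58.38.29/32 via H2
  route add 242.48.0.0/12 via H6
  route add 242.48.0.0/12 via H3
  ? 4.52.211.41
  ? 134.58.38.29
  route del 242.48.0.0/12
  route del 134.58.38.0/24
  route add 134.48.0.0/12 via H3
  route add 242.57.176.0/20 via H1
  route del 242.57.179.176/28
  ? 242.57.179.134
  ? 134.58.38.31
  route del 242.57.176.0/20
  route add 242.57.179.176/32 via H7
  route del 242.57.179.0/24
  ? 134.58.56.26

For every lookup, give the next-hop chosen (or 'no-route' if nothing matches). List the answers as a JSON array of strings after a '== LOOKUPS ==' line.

Process each operation:
  add 134.58.38.0/26 -> H3 at depth 26
  - 134.58.38.0/26 clear@26
  add 134.58.38.29/32 -> H4 at depth 32
  ? 134.58.38.29  path d0:-→d1:-→d2:-→d3:-→d4:-→d5:-→d6:-→d7:-→d8:-→d9:-→d10:-→d11:-→d12:-→d13:-→d14:-→d15:-→d16:-→d17:-→d18:-→d19:-→d20:-→d21:-→d22:-→d23:-→d24:-→d25:-→d26:-→d27:-→d28:-→d29:-→d30:-→d31:-→d32:H4  best=H4
  add 242.57.179.176/28 -> H0 at depth 28
  add 242.57.0.0/16 -> H6 at depth 16
  add 128.0.0.0/3 -> H1 at depth 3
  add 134.58.0.0/16 -> H4 at depth 16
  add 242.57.179.128/25 -> H0 at depth 25
  ? 52.77.121.101  path d0:-  best=no-route
  add 134.58.38.16/28 -> H2 at depth 28
  - 242.57.179.128/25 clear@25
  add 134.58.38.0/24 -> H0 at depth 24
  add 242.57.179.128/26 -> H7 at depth 26
  ? 134.58.0.103  path d0:-→d1:-→d2:-→d3:H1→d4:-→d5:-→d6:-→d7:-→d8:-→d9:-→d10:-→d11:-→d12:-→d13:-→d14:-→d15:-→d16:H4→d17:-→d18:-  best=H4
  add 242.57.179.0/24 -> H6 at depth 24
  ? 242.57.179.130  path d0:-→d1:-→d2:-→d3:-→d4:-→d5:-→d6:-→d7:-→d8:-→d9:-→d10:-→d11:-→d12:-→d13:-→d14:-→d15:-→d16:H6→d17:-→d18:-→d19:-→d20:-→d21:-→d22:-→d23:-→d24:H6→d25:-→d26:H7  best=H7
  add 242.56.0.0/14 -> H6 at depth 14
  ? 242.56.164.168  path d0:-→d1:-→d2:-→d3:-→d4:-→d5:-→d6:-→d7:-→d8:-→d9:-→d10:-→d11:-→d12:-→d13:-→d14:H6→d15:-  best=H6
  add 0.0.0.0/0 -> H4 at depth 0
  add 134.48.0.0/12 -> H4 at depth 12
  add 242.57.179.176/32 -> H4 at depth 32
  add 242.48.0.0/12 -> H1 at depth 12
  add 134.58.38.29/32 -> H2 at depth 32
  add 242.48.0.0/12 -> H6 at depth 12
  add 242.48.0.0/12 -> H3 at depth 12
  ? 4.52.211.41  path d0:H4  best=H4
  ? 134.58.38.29  path d0:H4→d1:-→d2:-→d3:H1→d4:-→d5:-→d6:-→d7:-→d8:-→d9:-→d10:-→d11:-→d12:H4→d13:-→d14:-→d15:-→d16:H4→d17:-→d18:-→d19:-→d20:-→d21:-→d22:-→d23:-→d24:H0→d25:-→d26:-→d27:-→d28:H2→d29:-→d30:-→d31:-→d32:H2  best=H2
  - 242.48.0.0/12 clear@12
  - 134.58.38.0/24 clear@24
  add 134.48.0.0/12 -> H3 at depth 12
  add 242.57.176.0/20 -> H1 at depth 20
  - 242.57.179.176/28 clear@28
  ? 242.57.179.134  path d0:H4→d1:-→d2:-→d3:-→d4:-→d5:-→d6:-→d7:-→d8:-→d9:-→d10:-→d11:-→d12:-→d13:-→d14:H6→d15:-→d16:H6→d17:-→d18:-→d19:-→d20:H1→d21:-→d22:-→d23:-→d24:H6→d25:-→d26:H7  best=H7
  ? 134.58.38.31  path d0:H4→d1:-→d2:-→d3:H1→d4:-→d5:-→d6:-→d7:-→d8:-→d9:-→d10:-→d11:-→d12:H3→d13:-→d14:-→d15:-→d16:H4→d17:-→d18:-→d19:-→d20:-→d21:-→d22:-→d23:-→d24:-→d25:-→d26:-→d27:-→d28:H2→d29:-→d30:-  best=H2
  - 242.57.176.0/20 clear@20
  add 242.57.179.176/32 -> H7 at depth 32
  - 242.57.179.0/24 clear@24
  ? 134.58.56.26  path d0:H4→d1:-→d2:-→d3:H1→d4:-→d5:-→d6:-→d7:-→d8:-→d9:-→d10:-→d11:-→d12:H3→d13:-→d14:-→d15:-→d16:H4→d17:-→d18:-→d19:-  best=H4

== LOOKUPS ==
["H4","no-route","H4","H7","H6","H4","H2","H7","H2","H4"]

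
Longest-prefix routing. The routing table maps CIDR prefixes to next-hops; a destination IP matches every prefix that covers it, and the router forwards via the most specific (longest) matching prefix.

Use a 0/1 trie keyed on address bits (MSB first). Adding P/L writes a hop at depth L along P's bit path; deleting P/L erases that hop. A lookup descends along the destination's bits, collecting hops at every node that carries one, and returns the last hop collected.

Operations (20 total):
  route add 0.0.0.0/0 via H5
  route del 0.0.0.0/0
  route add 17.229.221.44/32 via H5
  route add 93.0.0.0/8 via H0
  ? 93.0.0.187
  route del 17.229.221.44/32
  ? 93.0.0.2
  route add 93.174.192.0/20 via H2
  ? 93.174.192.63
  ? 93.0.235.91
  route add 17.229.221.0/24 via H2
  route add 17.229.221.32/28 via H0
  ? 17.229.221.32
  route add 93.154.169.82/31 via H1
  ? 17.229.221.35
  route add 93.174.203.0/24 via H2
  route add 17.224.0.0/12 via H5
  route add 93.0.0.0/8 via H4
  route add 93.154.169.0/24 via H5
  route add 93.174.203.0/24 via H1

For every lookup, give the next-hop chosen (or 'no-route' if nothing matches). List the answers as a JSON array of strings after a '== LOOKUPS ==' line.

Process each operation:
  + 0.0.0.0/0 (H5) depth=0
  - 0.0.0.0/0 clear@0
  + 17.229.221.44/32 (H5) depth=32
  + 93.0.0.0/8 (H0) depth=8
  Q 93.0.0.187: descend 01011101 ; hops seen [H0] ; pick H0
  - 17.229.221.44/32 clear@32
  Q 93.0.0.2: descend 01011101 ; hops seen [H0] ; pick H0
  + 93.174.192.0/20 (H2) depth=20
  Q 93.174.192.63: descend 01011101101011101100 ; hops seen [H0,H2] ; pick H2
  Q 93.0.235.91: descend 01011101 ; hops seen [H0] ; pick H0
  + 17.229.221.0/24 (H2) depth=24
  + 17.229.221.32/28 (H0) depth=28
  Q 17.229.221.32: descend 0001000111100101110111010010 ; hops seen [H2,H0] ; pick H0
  + 93.154.169.82/31 (H1) depth=31
  Q 17.229.221.35: descend 0001000111100101110111010010 ; hops seen [H2,H0] ; pick H0
  + 93.174.203.0/24 (H2) depth=24
  + 17.224.0.0/12 (H5) depth=12
  + 93.0.0.0/8 (H4) depth=8
  + 93.154.169.0/24 (H5) depth=24
  + 93.174.203.0/24 (H1) depth=24

== LOOKUPS ==
["H0","H0","H2","H0","H0","H0"]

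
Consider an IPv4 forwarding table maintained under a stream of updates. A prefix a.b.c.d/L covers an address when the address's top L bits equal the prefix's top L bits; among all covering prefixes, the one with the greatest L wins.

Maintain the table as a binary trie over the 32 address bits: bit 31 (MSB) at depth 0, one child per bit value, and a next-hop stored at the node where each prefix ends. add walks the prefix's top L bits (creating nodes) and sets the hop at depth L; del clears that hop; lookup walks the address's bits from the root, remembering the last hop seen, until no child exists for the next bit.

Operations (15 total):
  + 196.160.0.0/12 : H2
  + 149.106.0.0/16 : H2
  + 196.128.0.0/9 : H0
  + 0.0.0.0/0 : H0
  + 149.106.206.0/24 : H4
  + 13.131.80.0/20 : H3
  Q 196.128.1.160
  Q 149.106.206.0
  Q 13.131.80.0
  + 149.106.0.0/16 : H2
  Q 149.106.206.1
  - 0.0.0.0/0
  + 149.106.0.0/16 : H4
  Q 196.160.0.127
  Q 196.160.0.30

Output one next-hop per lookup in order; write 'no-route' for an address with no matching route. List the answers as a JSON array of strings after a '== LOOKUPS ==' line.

Apply in order:
  add 196.160.0.0/12 -> H2 at depth 12
  add 149.106.0.0/16 -> H2 at depth 16
  add 196.128.0.0/9 -> H0 at depth 9
  add 0.0.0.0/0 -> H0 at depth 0
  add 149.106.206.0/24 -> H4 at depth 24
  add 13.131.80.0/20 -> H3 at depth 20
  Q 196.128.1.160: descend 1100010010 ; hops seen [H0,H0] ; pick H0
  Q 149.106.206.0: descend 100101010110101011001110 ; hops seen [H0,H2,H4] ; pick H4
  Q 13.131.80.0: descend 00001101100000110101 ; hops seen [H0,H3] ; pick H3
  add 149.106.0.0/16 -> H2 at depth 16
  Q 149.106.206.1: descend 100101010110101011001110 ; hops seen [H0,H2,H4] ; pick H4
  del 0.0.0.0/0 (clear depth 0)
  add 149.106.0.0/16 -> H4 at depth 16
  Q 196.160.0.127: descend 110001001010 ; hops seen [H0,H2] ; pick H2
  Q 196.160.0.30: descend 110001001010 ; hops seen [H0,H2] ; pick H2

== LOOKUPS ==
["H0","H4","H3","H4","H2","H2"]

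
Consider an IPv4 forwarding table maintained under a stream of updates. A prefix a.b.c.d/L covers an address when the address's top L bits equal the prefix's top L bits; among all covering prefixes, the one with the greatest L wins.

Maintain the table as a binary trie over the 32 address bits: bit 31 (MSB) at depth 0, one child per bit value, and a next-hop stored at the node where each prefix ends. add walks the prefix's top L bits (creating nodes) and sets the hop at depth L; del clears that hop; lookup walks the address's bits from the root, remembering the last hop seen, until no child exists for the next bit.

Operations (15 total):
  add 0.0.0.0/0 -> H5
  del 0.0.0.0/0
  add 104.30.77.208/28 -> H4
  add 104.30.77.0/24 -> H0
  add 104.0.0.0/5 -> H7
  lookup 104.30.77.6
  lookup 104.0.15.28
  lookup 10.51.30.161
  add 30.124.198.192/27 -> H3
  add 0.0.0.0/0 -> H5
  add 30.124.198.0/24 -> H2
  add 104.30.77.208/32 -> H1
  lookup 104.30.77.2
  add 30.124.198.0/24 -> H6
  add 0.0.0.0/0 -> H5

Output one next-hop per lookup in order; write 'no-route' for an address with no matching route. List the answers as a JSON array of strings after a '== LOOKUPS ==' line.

Trace:
  add 0.0.0.0/0 -> H5 at depth 0
  del 0.0.0.0/0 (clear depth 0)
  add 104.30.77.208/28 -> H4 at depth 28
  add 104.30.77.0/24 -> H0 at depth 24
  add 104.0.0.0/5 -> H7 at depth 5
  ? 104.30.77.6  path d0:-→d1:-→d2:-→d3:-→d4:-→d5:H7→d6:-→d7:-→d8:-→d9:-→d10:-→d11:-→d12:-→d13:-→d14:-→d15:-→d16:-→d17:-→d18:-→d19:-→d20:-→d21:-→d22:-→d23:-→d24:H0  best=H0
  ? 104.0.15.28  path d0:-→d1:-→d2:-→d3:-→d4:-→d5:H7→d6:-→d7:-→d8:-→d9:-→d10:-→d11:-  best=H7
  ? 10.51.30.161  path d0:-→d1:-  best=no-route
  add 30.124.198.192/27 -> H3 at depth 27
  add 0.0.0.0/0 -> H5 at depth 0
  add 30.124.198.0/24 -> H2 at depth 24
  add 104.30.77.208/32 -> H1 at depth 32
  ? 104.30.77.2  path d0:H5→d1:-→d2:-→d3:-→d4:-→d5:H7→d6:-→d7:-→d8:-→d9:-→d10:-→d11:-→d12:-→d13:-→d14:-→d15:-→d16:-→d17:-→d18:-→d19:-→d20:-→d21:-→d22:-→d23:-→d24:H0  best=H0
  add 30.124.198.0/24 -> H6 at depth 24
  add 0.0.0.0/0 -> H5 at depth 0

== LOOKUPS ==
["H0","H7","no-route","H0"]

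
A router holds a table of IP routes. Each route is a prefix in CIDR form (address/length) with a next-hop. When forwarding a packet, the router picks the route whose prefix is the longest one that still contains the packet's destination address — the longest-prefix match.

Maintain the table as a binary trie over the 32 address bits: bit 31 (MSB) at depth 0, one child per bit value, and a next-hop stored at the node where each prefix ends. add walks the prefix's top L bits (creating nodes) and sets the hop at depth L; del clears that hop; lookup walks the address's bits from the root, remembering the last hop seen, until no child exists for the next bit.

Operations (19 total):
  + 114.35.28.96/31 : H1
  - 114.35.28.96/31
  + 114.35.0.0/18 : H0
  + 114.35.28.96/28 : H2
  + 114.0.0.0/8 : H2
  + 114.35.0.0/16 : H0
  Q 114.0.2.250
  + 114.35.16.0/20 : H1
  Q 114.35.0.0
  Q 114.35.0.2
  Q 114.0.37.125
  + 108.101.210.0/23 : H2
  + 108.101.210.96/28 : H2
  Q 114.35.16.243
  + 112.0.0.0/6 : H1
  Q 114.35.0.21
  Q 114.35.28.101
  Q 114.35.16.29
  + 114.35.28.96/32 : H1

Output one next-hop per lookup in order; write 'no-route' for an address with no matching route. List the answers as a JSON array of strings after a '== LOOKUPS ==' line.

Trace:
  + 114.35.28.96/31 (H1) depth=31
  - 114.35.28.96/31 clear@31
  + 114.35.0.0/18 (H0) depth=18
  + 114.35.28.96/28 (H2) depth=28
  + 114.0.0.0/8 (H2) depth=8
  + 114.35.0.0/16 (H0) depth=16
  ? 114.0.2.250  path d0:-→d1:-→d2:-→d3:-→d4:-→d5:-→d6:-→d7:-→d8:H2→d9:-→d10:-  best=H2
  + 114.35.16.0/20 (H1) depth=20
  ? 114.35.0.0  path d0:-→d1:-→d2:-→d3:-→d4:-→d5:-→d6:-→d7:-→d8:H2→d9:-→d10:-→d11:-→d12:-→d13:-→d14:-→d15:-→d16:H0→d17:-→d18:H0→d19:-  best=H0
  ? 114.35.0.2  path d0:-→d1:-→d2:-→d3:-→d4:-→d5:-→d6:-→d7:-→d8:H2→d9:-→d10:-→d11:-→d12:-→d13:-→d14:-→d15:-→d16:H0→d17:-→d18:H0→d19:-  best=H0
  ? 114.0.37.125  path d0:-→d1:-→d2:-→d3:-→d4:-→d5:-→d6:-→d7:-→d8:H2→d9:-→d10:-  best=H2
  + 108.101.210.0/23 (H2) depth=23
  + 108.101.210.96/28 (H2) depth=28
  ? 114.35.16.243  path d0:-→d1:-→d2:-→d3:-→d4:-→d5:-→d6:-→d7:-→d8:H2→d9:-→d10:-→d11:-→d12:-→d13:-→d14:-→d15:-→d16:H0→d17:-→d18:H0→d19:-→d20:H1  best=H1
  + 112.0.0.0/6 (H1) depth=6
  ? 114.35.0.21  path d0:-→d1:-→d2:-→d3:-→d4:-→d5:-→d6:H1→d7:-→d8:H2→d9:-→d10:-→d11:-→d12:-→d13:-→d14:-→d15:-→d16:H0→d17:-→d18:H0→d19:-  best=H0
  ? 114.35.28.101  path d0:-→d1:-→d2:-→d3:-→d4:-→d5:-→d6:H1→d7:-→d8:H2→d9:-→d10:-→d11:-→d12:-→d13:-→d14:-→d15:-→d16:H0→d17:-→d18:H0→d19:-→d20:H1→d21:-→d22:-→d23:-→d24:-→d25:-→d26:-→d27:-→d28:H2→d29:-  best=H2
  ? 114.35.16.29  path d0:-→d1:-→d2:-→d3:-→d4:-→d5:-→d6:H1→d7:-→d8:H2→d9:-→d10:-→d11:-→d12:-→d13:-→d14:-→d15:-→d16:H0→d17:-→d18:H0→d19:-→d20:H1  best=H1
  + 114.35.28.96/32 (H1) depth=32

== LOOKUPS ==
["H2","H0","H0","H2","H1","H0","H2","H1"]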